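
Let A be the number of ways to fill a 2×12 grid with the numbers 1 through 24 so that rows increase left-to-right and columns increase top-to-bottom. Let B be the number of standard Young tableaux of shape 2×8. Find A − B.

Standard Young tableaux of shape 2×n are counted by C_n; here n = 12. So A = C_12 = 208012.
Standard Young tableaux of shape 2×n are counted by C_n; here n = 8. So B = C_8 = 1430.
A − B = 208012 − 1430 = 206582.

206582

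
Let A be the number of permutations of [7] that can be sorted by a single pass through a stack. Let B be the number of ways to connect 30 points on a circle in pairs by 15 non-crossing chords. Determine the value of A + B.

9695274

By Knuth's characterisation, the stack-sortable permutations of length 7 are the 231-avoiders, numbering C_7. So A = C_7 = 429.
Non-crossing perfect matchings of 2n points on a circle are counted by C_n; with 30 points, n = 15. So B = C_15 = 9694845.
A + B = 429 + 9694845 = 9695274.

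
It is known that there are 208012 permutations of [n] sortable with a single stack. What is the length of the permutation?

12

Stack-sortable permutations of [n] are counted by C_n. The Catalan number equal to 208012 is C_12.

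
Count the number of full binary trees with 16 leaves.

Full binary trees with 16 leaves have 16−1 = 15 internal nodes, so there are C_15 of them.
C_15 = C_14 · 2(2·14+1)/(14+2) = 2674440 · 58/16 = 9694845.

9694845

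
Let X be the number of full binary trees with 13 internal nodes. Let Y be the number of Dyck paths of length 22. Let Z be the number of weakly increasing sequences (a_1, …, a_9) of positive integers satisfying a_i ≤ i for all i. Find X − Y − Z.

Full binary trees with n internal nodes are counted by C_n; here n = 13. So X = C_13 = 742900.
A Dyck path with 11 up-steps and 11 down-steps has semilength 11, so there are C_11 of them. So Y = C_11 = 58786.
Weakly increasing sequences with a_i ≤ i biject with Dyck paths of semilength 9, so there are C_9. So Z = C_9 = 4862.
X − Y − Z = 742900 − 58786 − 4862 = 679252.

679252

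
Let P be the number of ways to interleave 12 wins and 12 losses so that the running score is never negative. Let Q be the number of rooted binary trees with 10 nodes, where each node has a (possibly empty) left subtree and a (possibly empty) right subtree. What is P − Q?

Reading a vote for the leader as '(' and for the other as ')' turns such a sequence into a balanced string of 12 pairs, so the count is C_12. So P = C_12 = 208012.
There are C_n binary search tree shapes on n keys; with n = 10 that is C_10. So Q = C_10 = 16796.
P − Q = 208012 − 16796 = 191216.

191216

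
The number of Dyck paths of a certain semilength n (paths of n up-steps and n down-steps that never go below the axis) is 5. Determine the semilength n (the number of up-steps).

Dyck paths of semilength n are counted by C_n. Since C_3 = 5, the index is 3.

3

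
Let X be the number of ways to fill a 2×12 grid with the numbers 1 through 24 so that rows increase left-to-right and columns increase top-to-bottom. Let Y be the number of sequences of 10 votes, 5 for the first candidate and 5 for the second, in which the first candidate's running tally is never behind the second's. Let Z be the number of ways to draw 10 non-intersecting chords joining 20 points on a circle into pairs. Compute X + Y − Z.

Standard Young tableaux of shape 2×n are counted by C_n; here n = 12. So X = C_12 = 208012.
Ballot sequences with n votes each where one side never trails are Dyck words, counted by C_n; here n = 5. So Y = C_5 = 42.
Pairing 20 circle points by 10 non-crossing chords gives C_10 matchings. So Z = C_10 = 16796.
X + Y − Z = 208012 + 42 − 16796 = 191258.

191258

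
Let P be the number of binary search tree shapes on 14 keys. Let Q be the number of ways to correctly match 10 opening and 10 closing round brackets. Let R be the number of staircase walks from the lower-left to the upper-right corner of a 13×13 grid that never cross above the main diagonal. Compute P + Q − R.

1948336

Binary trees (left/right distinguished) on n nodes are counted by C_n; here n = 14. So P = C_14 = 2674440.
Balanced strings of n pairs of brackets are counted by C_n; here n = 10. So Q = C_10 = 16796.
Sub-diagonal monotone paths from (0,0) to (13,13) biject with Dyck paths of semilength 13, giving C_13. So R = C_13 = 742900.
P + Q − R = 2674440 + 16796 − 742900 = 1948336.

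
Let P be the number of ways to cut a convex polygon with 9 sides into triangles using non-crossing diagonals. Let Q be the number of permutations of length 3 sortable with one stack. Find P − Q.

424

The number of triangulations of a 9-gon is the Catalan number C_7 (index = sides − 2). So P = C_7 = 429.
By Knuth's characterisation, the stack-sortable permutations of length 3 are the 231-avoiders, numbering C_3. So Q = C_3 = 5.
P − Q = 429 − 5 = 424.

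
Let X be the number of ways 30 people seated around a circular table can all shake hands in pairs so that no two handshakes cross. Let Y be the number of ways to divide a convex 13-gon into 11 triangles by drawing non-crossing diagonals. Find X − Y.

Non-crossing handshake pairings of 2n people are counted by C_n; 30 people gives n = 15. So X = C_15 = 9694845.
A convex 13-gon is triangulated into 11 triangles, and the number of such triangulations is the Catalan number C_{13−2} = C_11. So Y = C_11 = 58786.
X − Y = 9694845 − 58786 = 9636059.

9636059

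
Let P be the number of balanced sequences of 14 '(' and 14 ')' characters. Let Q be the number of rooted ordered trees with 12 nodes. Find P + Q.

2733226

A balanced arrangement of 14 bracket pairs is a Dyck word of semilength 14, so the count is C_14. So P = C_14 = 2674440.
Rooted ordered (plane) trees on m nodes have m−1 edges and are counted by C_{m−1}; m = 12 gives C_11. So Q = C_11 = 58786.
P + Q = 2674440 + 58786 = 2733226.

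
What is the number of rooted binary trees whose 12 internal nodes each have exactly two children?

208012

Full binary trees with n internal nodes are counted by C_n; here n = 12.
C_12 = C(24,12)/13 = 2704156/13 = 208012.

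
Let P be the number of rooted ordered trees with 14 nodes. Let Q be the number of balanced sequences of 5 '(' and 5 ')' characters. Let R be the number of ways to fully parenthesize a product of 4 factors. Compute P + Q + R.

A rooted plane tree on 14 nodes has 13 edges, and such trees are counted by C_13. So P = C_13 = 742900.
With 5 pairs the number of balanced bracket strings is the Catalan number C_5. So Q = C_5 = 42.
Ways to associate a product of 4 factors correspond to binary trees on 4 leaves, so the count is C_3. So R = C_3 = 5.
P + Q + R = 742900 + 42 + 5 = 742947.

742947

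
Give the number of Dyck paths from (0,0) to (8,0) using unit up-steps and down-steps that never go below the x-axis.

Paths of 4 up- and 4 down-steps that never dip below the axis are Dyck paths; their count is C_4.
C_4 = C(8,4)/5 = 70/5 = 14.

14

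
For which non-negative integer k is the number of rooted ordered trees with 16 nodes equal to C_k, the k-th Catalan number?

Rooted ordered (plane) trees on m nodes have m−1 edges and are counted by C_{m−1}; m = 16 gives C_15.

15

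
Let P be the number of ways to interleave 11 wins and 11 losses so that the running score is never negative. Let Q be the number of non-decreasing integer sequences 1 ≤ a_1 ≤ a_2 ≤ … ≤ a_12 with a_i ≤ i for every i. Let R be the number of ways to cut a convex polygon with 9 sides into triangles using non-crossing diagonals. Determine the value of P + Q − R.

266369

Reading a vote for the leader as '(' and for the other as ')' turns such a sequence into a balanced string of 11 pairs, so the count is C_11. So P = C_11 = 58786.
Weakly increasing sequences with a_i ≤ i biject with Dyck paths of semilength 12, so there are C_12. So Q = C_12 = 208012.
Triangulations of a convex m-gon are counted by C_{m−2}; with m = 9 this is C_7. So R = C_7 = 429.
P + Q − R = 58786 + 208012 − 429 = 266369.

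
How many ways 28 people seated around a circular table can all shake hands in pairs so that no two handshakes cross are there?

With 28 = 2·14 people, non-crossing handshake pairings are non-crossing perfect matchings on a circle, counted by C_14.
C_14 = C_13 · 2(2·13+1)/(13+2) = 742900 · 54/15 = 2674440.

2674440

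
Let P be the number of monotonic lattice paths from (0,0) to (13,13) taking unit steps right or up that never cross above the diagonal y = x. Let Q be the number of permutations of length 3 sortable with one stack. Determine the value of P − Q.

Sub-diagonal monotone paths from (0,0) to (13,13) biject with Dyck paths of semilength 13, giving C_13. So P = C_13 = 742900.
Stack-sortable permutations are exactly the 231-avoiding ones, counted by C_n; here n = 3. So Q = C_3 = 5.
P − Q = 742900 − 5 = 742895.

742895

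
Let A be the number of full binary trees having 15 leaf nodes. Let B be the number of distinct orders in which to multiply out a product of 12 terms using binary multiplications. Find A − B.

2615654

Full binary trees with 15 leaves have 15−1 = 14 internal nodes, so there are C_14 of them. So A = C_14 = 2674440.
Bracketing 12 factors into binary products is counted by C_{12−1} = C_11. So B = C_11 = 58786.
A − B = 2674440 − 58786 = 2615654.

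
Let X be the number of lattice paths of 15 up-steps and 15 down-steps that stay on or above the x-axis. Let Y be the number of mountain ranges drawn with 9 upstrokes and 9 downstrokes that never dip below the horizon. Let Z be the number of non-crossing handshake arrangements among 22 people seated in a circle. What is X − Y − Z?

Dyck paths of semilength n (length 2n) are counted by C_n; here n = 15. So X = C_15 = 9694845.
A Dyck path with 9 up-steps and 9 down-steps has semilength 9, so there are C_9 of them. So Y = C_9 = 4862.
Non-crossing handshake pairings of 2n people are counted by C_n; 22 people gives n = 11. So Z = C_11 = 58786.
X − Y − Z = 9694845 − 4862 − 58786 = 9631197.

9631197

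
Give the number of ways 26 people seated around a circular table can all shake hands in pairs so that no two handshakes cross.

With 26 = 2·13 people, non-crossing handshake pairings are non-crossing perfect matchings on a circle, counted by C_13.
C_13 = C(26,13)/14 = 10400600/14 = 742900.

742900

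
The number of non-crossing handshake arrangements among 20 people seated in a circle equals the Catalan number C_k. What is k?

10

Non-crossing handshake pairings of 2n people are counted by C_n; 20 people gives n = 10.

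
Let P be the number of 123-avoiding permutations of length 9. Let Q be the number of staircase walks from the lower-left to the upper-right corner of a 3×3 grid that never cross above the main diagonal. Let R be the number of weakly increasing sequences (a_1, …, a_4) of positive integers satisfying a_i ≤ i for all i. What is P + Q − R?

4853

For any fixed pattern of length 3, the pattern-avoiding permutations of [9] number C_9. So P = C_9 = 4862.
Monotone paths in an n×n grid that stay weakly below the diagonal are counted by C_n; here n = 3. So Q = C_3 = 5.
Weakly increasing sequences with a_i ≤ i biject with Dyck paths of semilength 4, so there are C_4. So R = C_4 = 14.
P + Q − R = 4862 + 5 − 14 = 4853.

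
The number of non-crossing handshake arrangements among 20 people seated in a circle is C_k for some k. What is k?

Non-crossing handshake pairings of 2n people are counted by C_n; 20 people gives n = 10.

10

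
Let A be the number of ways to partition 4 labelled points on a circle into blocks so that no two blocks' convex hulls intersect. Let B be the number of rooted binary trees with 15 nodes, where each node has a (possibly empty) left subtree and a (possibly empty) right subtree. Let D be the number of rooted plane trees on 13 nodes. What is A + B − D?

9486847

Non-crossing partitions of an n-element set are counted by C_n; here n = 4. So A = C_4 = 14.
Rooted binary trees with 15 nodes (each child slot possibly empty) number C_15. So B = C_15 = 9694845.
A rooted plane tree on 13 nodes has 12 edges, and such trees are counted by C_12. So D = C_12 = 208012.
A + B − D = 14 + 9694845 − 208012 = 9486847.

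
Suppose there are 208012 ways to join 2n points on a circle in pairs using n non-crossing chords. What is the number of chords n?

Non-crossing pairings of 2n points on a circle are counted by C_n; 208012 = C_12.

12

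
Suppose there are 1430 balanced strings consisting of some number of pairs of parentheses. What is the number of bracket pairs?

8

Balanced strings of n bracket-pairs are counted by C_n, and C_8 = 1430.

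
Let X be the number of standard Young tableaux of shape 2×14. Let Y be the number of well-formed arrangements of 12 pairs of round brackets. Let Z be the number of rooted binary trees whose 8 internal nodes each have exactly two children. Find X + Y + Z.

By the hook-length formula (or a Dyck-path bijection), SYT of shape 2×14 number C_14. So X = C_14 = 2674440.
A balanced arrangement of 12 bracket pairs is a Dyck word of semilength 12, so the count is C_12. So Y = C_12 = 208012.
The number of full binary trees on 8 internal nodes is the Catalan number C_8. So Z = C_8 = 1430.
X + Y + Z = 2674440 + 208012 + 1430 = 2883882.

2883882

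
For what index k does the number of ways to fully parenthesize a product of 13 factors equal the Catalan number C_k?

Parenthesizations of m factors correspond to full binary trees with m leaves, counted by C_{m−1}; m = 13 gives C_12.

12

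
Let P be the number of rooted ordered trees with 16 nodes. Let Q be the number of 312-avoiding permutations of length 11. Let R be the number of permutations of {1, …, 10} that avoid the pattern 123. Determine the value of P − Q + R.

Rooted ordered (plane) trees on m nodes have m−1 edges and are counted by C_{m−1}; m = 16 gives C_15. So P = C_15 = 9694845.
For any fixed pattern of length 3, the pattern-avoiding permutations of [11] number C_11. So Q = C_11 = 58786.
For any fixed pattern of length 3, the pattern-avoiding permutations of [10] number C_10. So R = C_10 = 16796.
P − Q + R = 9694845 − 58786 + 16796 = 9652855.

9652855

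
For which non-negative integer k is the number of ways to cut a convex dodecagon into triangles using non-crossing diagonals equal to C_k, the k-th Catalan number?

10

Triangulations of a convex m-gon are counted by C_{m−2}; with m = 12 this is C_10.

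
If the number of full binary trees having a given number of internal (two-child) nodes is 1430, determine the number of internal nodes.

8

Full binary trees with n internal nodes are counted by C_n; 1430 = C_8.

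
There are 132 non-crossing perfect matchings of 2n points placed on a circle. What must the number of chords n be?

6

Non-crossing pairings of 2n points on a circle are counted by C_n. Since C_6 = 132, the index is 6.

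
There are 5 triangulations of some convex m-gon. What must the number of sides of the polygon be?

5

Triangulations of a convex m-gon are counted by C_{m−2}. The Catalan number equal to 5 is C_3.
So m − 2 = 3, giving m = 5 sides.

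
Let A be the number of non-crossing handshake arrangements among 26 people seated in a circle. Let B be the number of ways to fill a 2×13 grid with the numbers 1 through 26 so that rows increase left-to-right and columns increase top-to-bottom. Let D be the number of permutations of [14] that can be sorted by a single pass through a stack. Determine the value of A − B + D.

2674440

With 26 = 2·13 people, non-crossing handshake pairings are non-crossing perfect matchings on a circle, counted by C_13. So A = C_13 = 742900.
Standard Young tableaux of shape 2×n are counted by C_n; here n = 13. So B = C_13 = 742900.
By Knuth's characterisation, the stack-sortable permutations of length 14 are the 231-avoiders, numbering C_14. So D = C_14 = 2674440.
A − B + D = 742900 − 742900 + 2674440 = 2674440.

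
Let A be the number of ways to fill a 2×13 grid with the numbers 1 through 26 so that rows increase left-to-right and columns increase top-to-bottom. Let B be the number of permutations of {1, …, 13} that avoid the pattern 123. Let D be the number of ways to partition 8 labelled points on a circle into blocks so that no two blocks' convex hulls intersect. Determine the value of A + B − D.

1484370

Standard Young tableaux of shape 2×n are counted by C_n; here n = 13. So A = C_13 = 742900.
For any fixed pattern of length 3, the pattern-avoiding permutations of [13] number C_13. So B = C_13 = 742900.
The non-crossing partitions of [8] form a lattice of size C_8. So D = C_8 = 1430.
A + B − D = 742900 + 742900 − 1430 = 1484370.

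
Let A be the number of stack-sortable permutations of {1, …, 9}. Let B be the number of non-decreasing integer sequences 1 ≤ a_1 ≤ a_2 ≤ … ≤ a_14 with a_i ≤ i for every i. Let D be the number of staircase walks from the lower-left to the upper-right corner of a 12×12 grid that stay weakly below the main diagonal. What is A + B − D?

2471290

Stack-sortable permutations are exactly the 231-avoiding ones, counted by C_n; here n = 9. So A = C_9 = 4862.
Such sub-staircase sequences of length n are counted by C_n; here n = 14. So B = C_14 = 2674440.
Sub-diagonal monotone paths from (0,0) to (12,12) biject with Dyck paths of semilength 12, giving C_12. So D = C_12 = 208012.
A + B − D = 4862 + 2674440 − 208012 = 2471290.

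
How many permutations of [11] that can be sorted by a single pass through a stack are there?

58786

Stack-sortable permutations are exactly the 231-avoiding ones, counted by C_n; here n = 11.
C_11 = 58786.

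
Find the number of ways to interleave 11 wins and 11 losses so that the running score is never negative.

Reading a vote for the leader as '(' and for the other as ')' turns such a sequence into a balanced string of 11 pairs, so the count is C_11.
C_11 = C_10 · 2(2·10+1)/(10+2) = 16796 · 42/12 = 58786.

58786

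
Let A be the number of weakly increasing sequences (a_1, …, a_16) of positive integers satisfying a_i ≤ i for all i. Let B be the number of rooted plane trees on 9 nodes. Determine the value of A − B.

35356240

Such sub-staircase sequences of length n are counted by C_n; here n = 16. So A = C_16 = 35357670.
A rooted plane tree on 9 nodes has 8 edges, and such trees are counted by C_8. So B = C_8 = 1430.
A − B = 35357670 − 1430 = 35356240.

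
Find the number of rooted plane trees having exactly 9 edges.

Rooted ordered trees with n edges are counted by C_n; here n = 9.
C_9 = C(18,9)/10 = 48620/10 = 4862.

4862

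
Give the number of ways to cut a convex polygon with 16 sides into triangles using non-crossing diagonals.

2674440

Triangulations of a convex m-gon are counted by C_{m−2}; with m = 16 this is C_14.
C_14 = C(28,14)/15 = 40116600/15 = 2674440.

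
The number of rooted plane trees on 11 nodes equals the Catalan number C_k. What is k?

10

A rooted plane tree on 11 nodes has 10 edges, and such trees are counted by C_10.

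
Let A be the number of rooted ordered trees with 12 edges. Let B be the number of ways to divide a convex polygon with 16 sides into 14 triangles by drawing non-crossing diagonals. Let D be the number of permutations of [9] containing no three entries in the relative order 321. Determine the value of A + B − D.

Rooted ordered trees with n edges are counted by C_n; here n = 12. So A = C_12 = 208012.
The number of triangulations of a 16-gon is the Catalan number C_14 (index = sides − 2). So B = C_14 = 2674440.
Permutations of [n] avoiding any single length-3 pattern are counted by C_n; here n = 9. So D = C_9 = 4862.
A + B − D = 208012 + 2674440 − 4862 = 2877590.

2877590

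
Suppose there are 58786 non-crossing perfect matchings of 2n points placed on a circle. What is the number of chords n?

Non-crossing pairings of 2n points on a circle are counted by C_n. The Catalan number equal to 58786 is C_11.

11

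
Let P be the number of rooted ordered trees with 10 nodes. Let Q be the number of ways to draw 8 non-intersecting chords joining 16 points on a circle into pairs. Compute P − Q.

A rooted plane tree on 10 nodes has 9 edges, and such trees are counted by C_9. So P = C_9 = 4862.
Pairing 16 circle points by 8 non-crossing chords gives C_8 matchings. So Q = C_8 = 1430.
P − Q = 4862 − 1430 = 3432.

3432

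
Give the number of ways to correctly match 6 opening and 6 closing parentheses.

132

Balanced strings of n pairs of brackets are counted by C_n; here n = 6.
C_6 = C_5 · 2(2·5+1)/(5+2) = 42 · 22/7 = 132.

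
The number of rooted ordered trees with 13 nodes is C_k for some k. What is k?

12

A rooted plane tree on 13 nodes has 12 edges, and such trees are counted by C_12.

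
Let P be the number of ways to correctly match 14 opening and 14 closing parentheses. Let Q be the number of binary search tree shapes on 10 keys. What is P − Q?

2657644

A balanced arrangement of 14 bracket pairs is a Dyck word of semilength 14, so the count is C_14. So P = C_14 = 2674440.
There are C_n binary search tree shapes on n keys; with n = 10 that is C_10. So Q = C_10 = 16796.
P − Q = 2674440 − 16796 = 2657644.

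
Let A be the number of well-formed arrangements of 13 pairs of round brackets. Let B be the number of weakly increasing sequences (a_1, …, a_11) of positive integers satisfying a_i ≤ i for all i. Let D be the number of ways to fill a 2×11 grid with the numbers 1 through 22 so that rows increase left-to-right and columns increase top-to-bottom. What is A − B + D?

742900

A balanced arrangement of 13 bracket pairs is a Dyck word of semilength 13, so the count is C_13. So A = C_13 = 742900.
Such sub-staircase sequences of length n are counted by C_n; here n = 11. So B = C_11 = 58786.
By the hook-length formula (or a Dyck-path bijection), SYT of shape 2×11 number C_11. So D = C_11 = 58786.
A − B + D = 742900 − 58786 + 58786 = 742900.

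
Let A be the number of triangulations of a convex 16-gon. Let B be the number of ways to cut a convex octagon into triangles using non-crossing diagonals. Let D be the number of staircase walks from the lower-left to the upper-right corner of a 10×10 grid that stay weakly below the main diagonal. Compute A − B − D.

Triangulations of a convex m-gon are counted by C_{m−2}; with m = 16 this is C_14. So A = C_14 = 2674440.
The number of triangulations of an 8-gon is the Catalan number C_6 (index = sides − 2). So B = C_6 = 132.
Sub-diagonal monotone paths from (0,0) to (10,10) biject with Dyck paths of semilength 10, giving C_10. So D = C_10 = 16796.
A − B − D = 2674440 − 132 − 16796 = 2657512.

2657512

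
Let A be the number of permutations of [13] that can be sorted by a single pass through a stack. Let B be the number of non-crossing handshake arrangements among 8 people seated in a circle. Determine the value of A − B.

742886

Stack-sortable permutations are exactly the 231-avoiding ones, counted by C_n; here n = 13. So A = C_13 = 742900.
Non-crossing handshake pairings of 2n people are counted by C_n; 8 people gives n = 4. So B = C_4 = 14.
A − B = 742900 − 14 = 742886.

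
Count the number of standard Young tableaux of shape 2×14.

By the hook-length formula (or a Dyck-path bijection), SYT of shape 2×14 number C_14.
C_14 = C(28,14)/15 = 40116600/15 = 2674440.

2674440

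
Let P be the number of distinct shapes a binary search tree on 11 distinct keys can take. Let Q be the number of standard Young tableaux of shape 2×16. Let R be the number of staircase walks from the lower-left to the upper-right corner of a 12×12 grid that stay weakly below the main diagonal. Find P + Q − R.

35208444

Binary trees (left/right distinguished) on n nodes are counted by C_n; here n = 11. So P = C_11 = 58786.
By the hook-length formula (or a Dyck-path bijection), SYT of shape 2×16 number C_16. So Q = C_16 = 35357670.
Sub-diagonal monotone paths from (0,0) to (12,12) biject with Dyck paths of semilength 12, giving C_12. So R = C_12 = 208012.
P + Q − R = 58786 + 35357670 − 208012 = 35208444.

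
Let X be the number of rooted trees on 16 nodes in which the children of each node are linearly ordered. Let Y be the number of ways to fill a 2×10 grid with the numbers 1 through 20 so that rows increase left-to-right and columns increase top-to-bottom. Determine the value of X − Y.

A rooted plane tree on 16 nodes has 15 edges, and such trees are counted by C_15. So X = C_15 = 9694845.
By the hook-length formula (or a Dyck-path bijection), SYT of shape 2×10 number C_10. So Y = C_10 = 16796.
X − Y = 9694845 − 16796 = 9678049.

9678049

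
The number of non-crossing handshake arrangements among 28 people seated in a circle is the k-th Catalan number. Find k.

14

With 28 = 2·14 people, non-crossing handshake pairings are non-crossing perfect matchings on a circle, counted by C_14.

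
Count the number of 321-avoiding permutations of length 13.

742900

For any fixed pattern of length 3, the pattern-avoiding permutations of [13] number C_13.
C_13 = C(26,13)/14 = 10400600/14 = 742900.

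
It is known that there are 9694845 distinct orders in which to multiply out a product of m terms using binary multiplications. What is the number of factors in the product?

16

Parenthesizations of m factors are counted by C_{m−1}, and C_15 = 9694845.
So the index is 15, and the number of factors is 15 + 1 = 16.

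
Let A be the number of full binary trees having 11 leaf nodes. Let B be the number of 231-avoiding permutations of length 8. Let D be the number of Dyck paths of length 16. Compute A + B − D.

Full binary trees with 11 leaves have 11−1 = 10 internal nodes, so there are C_10 of them. So A = C_10 = 16796.
Permutations of [n] avoiding any single length-3 pattern are counted by C_n; here n = 8. So B = C_8 = 1430.
Dyck paths of semilength n (length 2n) are counted by C_n; here n = 8. So D = C_8 = 1430.
A + B − D = 16796 + 1430 − 1430 = 16796.

16796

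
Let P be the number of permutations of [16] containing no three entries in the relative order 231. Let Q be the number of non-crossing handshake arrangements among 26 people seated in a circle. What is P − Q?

Permutations of [n] avoiding any single length-3 pattern are counted by C_n; here n = 16. So P = C_16 = 35357670.
With 26 = 2·13 people, non-crossing handshake pairings are non-crossing perfect matchings on a circle, counted by C_13. So Q = C_13 = 742900.
P − Q = 35357670 − 742900 = 34614770.

34614770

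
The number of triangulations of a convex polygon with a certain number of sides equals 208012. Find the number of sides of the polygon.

14

Triangulations of a convex m-gon are counted by C_{m−2}. Since C_12 = 208012, the index is 12.
So m − 2 = 12, giving m = 14 sides.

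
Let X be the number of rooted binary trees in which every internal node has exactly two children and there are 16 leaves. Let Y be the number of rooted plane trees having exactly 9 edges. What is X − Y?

9689983

Full binary trees with 16 leaves have 16−1 = 15 internal nodes, so there are C_15 of them. So X = C_15 = 9694845.
A rooted plane tree with 9 edges has 10 nodes, and the count is C_9. So Y = C_9 = 4862.
X − Y = 9694845 − 4862 = 9689983.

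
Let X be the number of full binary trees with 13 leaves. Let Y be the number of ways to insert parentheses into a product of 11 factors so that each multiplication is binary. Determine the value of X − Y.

A full binary tree with L leaves has L−1 internal nodes and is counted by C_{L−1}; L = 13 gives C_12. So X = C_12 = 208012.
Ways to associate a product of 11 factors correspond to binary trees on 11 leaves, so the count is C_10. So Y = C_10 = 16796.
X − Y = 208012 − 16796 = 191216.

191216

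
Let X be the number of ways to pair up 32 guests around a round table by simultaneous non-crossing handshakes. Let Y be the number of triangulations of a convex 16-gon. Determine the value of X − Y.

32683230

With 32 = 2·16 people, non-crossing handshake pairings are non-crossing perfect matchings on a circle, counted by C_16. So X = C_16 = 35357670.
Triangulations of a convex m-gon are counted by C_{m−2}; with m = 16 this is C_14. So Y = C_14 = 2674440.
X − Y = 35357670 − 2674440 = 32683230.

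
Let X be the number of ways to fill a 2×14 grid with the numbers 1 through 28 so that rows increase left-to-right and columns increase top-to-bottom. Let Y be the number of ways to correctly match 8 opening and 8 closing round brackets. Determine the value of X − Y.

2673010

Standard Young tableaux of shape 2×n are counted by C_n; here n = 14. So X = C_14 = 2674440.
A balanced arrangement of 8 bracket pairs is a Dyck word of semilength 8, so the count is C_8. So Y = C_8 = 1430.
X − Y = 2674440 − 1430 = 2673010.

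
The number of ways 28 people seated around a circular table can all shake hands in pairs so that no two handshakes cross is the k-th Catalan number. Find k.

14

With 28 = 2·14 people, non-crossing handshake pairings are non-crossing perfect matchings on a circle, counted by C_14.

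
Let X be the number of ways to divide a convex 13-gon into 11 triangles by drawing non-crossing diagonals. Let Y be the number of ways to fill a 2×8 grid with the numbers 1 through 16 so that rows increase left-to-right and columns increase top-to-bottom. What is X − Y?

57356

A convex 13-gon is triangulated into 11 triangles, and the number of such triangulations is the Catalan number C_{13−2} = C_11. So X = C_11 = 58786.
By the hook-length formula (or a Dyck-path bijection), SYT of shape 2×8 number C_8. So Y = C_8 = 1430.
X − Y = 58786 − 1430 = 57356.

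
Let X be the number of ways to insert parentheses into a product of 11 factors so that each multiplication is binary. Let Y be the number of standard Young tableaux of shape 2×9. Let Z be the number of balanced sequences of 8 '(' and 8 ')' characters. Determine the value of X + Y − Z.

Ways to associate a product of 11 factors correspond to binary trees on 11 leaves, so the count is C_10. So X = C_10 = 16796.
Standard Young tableaux of shape 2×n are counted by C_n; here n = 9. So Y = C_9 = 4862.
A balanced arrangement of 8 bracket pairs is a Dyck word of semilength 8, so the count is C_8. So Z = C_8 = 1430.
X + Y − Z = 16796 + 4862 − 1430 = 20228.

20228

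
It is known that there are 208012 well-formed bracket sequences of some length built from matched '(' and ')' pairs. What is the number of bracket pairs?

Balanced strings of n bracket-pairs are counted by C_n; 208012 = C_12.

12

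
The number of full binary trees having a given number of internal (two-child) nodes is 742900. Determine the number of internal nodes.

13

Full binary trees with n internal nodes are counted by C_n; 742900 = C_13.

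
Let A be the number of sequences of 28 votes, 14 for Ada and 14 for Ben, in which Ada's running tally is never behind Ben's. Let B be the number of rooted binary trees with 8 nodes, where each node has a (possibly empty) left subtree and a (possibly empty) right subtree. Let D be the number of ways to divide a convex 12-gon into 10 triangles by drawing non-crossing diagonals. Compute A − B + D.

Reading a vote for the leader as '(' and for the other as ')' turns such a sequence into a balanced string of 14 pairs, so the count is C_14. So A = C_14 = 2674440.
Binary trees (left/right distinguished) on n nodes are counted by C_n; here n = 8. So B = C_8 = 1430.
Triangulations of a convex m-gon are counted by C_{m−2}; with m = 12 this is C_10. So D = C_10 = 16796.
A − B + D = 2674440 − 1430 + 16796 = 2689806.

2689806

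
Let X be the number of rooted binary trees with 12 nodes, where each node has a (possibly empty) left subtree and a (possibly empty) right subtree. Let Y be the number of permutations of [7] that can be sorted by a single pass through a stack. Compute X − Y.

Binary trees (left/right distinguished) on n nodes are counted by C_n; here n = 12. So X = C_12 = 208012.
Stack-sortable permutations are exactly the 231-avoiding ones, counted by C_n; here n = 7. So Y = C_7 = 429.
X − Y = 208012 − 429 = 207583.

207583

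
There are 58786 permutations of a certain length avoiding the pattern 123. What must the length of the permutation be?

11

Permutations of [n] avoiding a fixed length-3 pattern are counted by C_n. Since C_11 = 58786, the index is 11.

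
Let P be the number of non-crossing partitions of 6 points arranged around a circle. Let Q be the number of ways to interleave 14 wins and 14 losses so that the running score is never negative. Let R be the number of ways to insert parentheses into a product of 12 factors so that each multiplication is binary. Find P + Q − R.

2615786

The non-crossing partitions of [6] form a lattice of size C_6. So P = C_6 = 132.
Ballot sequences with n votes each where one side never trails are Dyck words, counted by C_n; here n = 14. So Q = C_14 = 2674440.
Bracketing 12 factors into binary products is counted by C_{12−1} = C_11. So R = C_11 = 58786.
P + Q − R = 132 + 2674440 − 58786 = 2615786.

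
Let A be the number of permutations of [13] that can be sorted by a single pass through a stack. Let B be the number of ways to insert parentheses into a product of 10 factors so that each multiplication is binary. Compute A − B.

Stack-sortable permutations are exactly the 231-avoiding ones, counted by C_n; here n = 13. So A = C_13 = 742900.
Ways to associate a product of 10 factors correspond to binary trees on 10 leaves, so the count is C_9. So B = C_9 = 4862.
A − B = 742900 − 4862 = 738038.

738038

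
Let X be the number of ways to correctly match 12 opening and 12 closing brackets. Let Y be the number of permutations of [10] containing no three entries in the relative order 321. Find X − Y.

191216

With 12 pairs the number of balanced bracket strings is the Catalan number C_12. So X = C_12 = 208012.
Permutations of [n] avoiding any single length-3 pattern are counted by C_n; here n = 10. So Y = C_10 = 16796.
X − Y = 208012 − 16796 = 191216.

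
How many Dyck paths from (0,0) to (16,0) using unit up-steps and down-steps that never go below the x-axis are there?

A Dyck path with 8 up-steps and 8 down-steps has semilength 8, so there are C_8 of them.
C_8 = C(16,8)/9 = 12870/9 = 1430.

1430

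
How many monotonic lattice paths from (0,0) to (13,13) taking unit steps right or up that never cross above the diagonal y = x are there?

Monotone paths in an n×n grid that stay weakly below the diagonal are counted by C_n; here n = 13.
C_13 = 742900.

742900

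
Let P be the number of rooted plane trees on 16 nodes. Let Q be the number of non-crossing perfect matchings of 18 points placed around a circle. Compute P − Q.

Rooted ordered (plane) trees on m nodes have m−1 edges and are counted by C_{m−1}; m = 16 gives C_15. So P = C_15 = 9694845.
Non-crossing perfect matchings of 2n points on a circle are counted by C_n; with 18 points, n = 9. So Q = C_9 = 4862.
P − Q = 9694845 − 4862 = 9689983.

9689983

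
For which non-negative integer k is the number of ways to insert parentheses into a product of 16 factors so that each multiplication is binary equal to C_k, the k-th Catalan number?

Parenthesizations of m factors correspond to full binary trees with m leaves, counted by C_{m−1}; m = 16 gives C_15.

15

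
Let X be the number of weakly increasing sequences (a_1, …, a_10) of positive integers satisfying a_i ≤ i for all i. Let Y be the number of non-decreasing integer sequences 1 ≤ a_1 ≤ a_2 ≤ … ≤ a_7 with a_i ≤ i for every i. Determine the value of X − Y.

16367

Weakly increasing sequences with a_i ≤ i biject with Dyck paths of semilength 10, so there are C_10. So X = C_10 = 16796.
Weakly increasing sequences with a_i ≤ i biject with Dyck paths of semilength 7, so there are C_7. So Y = C_7 = 429.
X − Y = 16796 − 429 = 16367.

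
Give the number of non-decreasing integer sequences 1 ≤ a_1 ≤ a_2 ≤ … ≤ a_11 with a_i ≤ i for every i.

58786

Such sub-staircase sequences of length n are counted by C_n; here n = 11.
C_11 = C(22,11)/12 = 705432/12 = 58786.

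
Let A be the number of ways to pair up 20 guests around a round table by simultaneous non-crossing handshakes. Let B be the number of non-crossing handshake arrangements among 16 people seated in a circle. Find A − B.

Non-crossing handshake pairings of 2n people are counted by C_n; 20 people gives n = 10. So A = C_10 = 16796.
With 16 = 2·8 people, non-crossing handshake pairings are non-crossing perfect matchings on a circle, counted by C_8. So B = C_8 = 1430.
A − B = 16796 − 1430 = 15366.

15366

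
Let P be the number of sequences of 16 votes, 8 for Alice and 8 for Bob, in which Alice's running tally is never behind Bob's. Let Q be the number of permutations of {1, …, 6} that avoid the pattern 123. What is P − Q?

Ballot sequences with n votes each where one side never trails are Dyck words, counted by C_n; here n = 8. So P = C_8 = 1430.
Permutations of [n] avoiding any single length-3 pattern are counted by C_n; here n = 6. So Q = C_6 = 132.
P − Q = 1430 − 132 = 1298.

1298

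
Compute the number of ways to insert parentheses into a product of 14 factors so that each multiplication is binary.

742900

Ways to associate a product of 14 factors correspond to binary trees on 14 leaves, so the count is C_13.
C_13 = C_12 · 2(2·12+1)/(12+2) = 208012 · 50/14 = 742900.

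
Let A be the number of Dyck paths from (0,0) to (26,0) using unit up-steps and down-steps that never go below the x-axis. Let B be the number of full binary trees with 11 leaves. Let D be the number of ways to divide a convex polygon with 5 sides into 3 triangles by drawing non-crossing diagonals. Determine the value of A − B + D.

A Dyck path with 13 up-steps and 13 down-steps has semilength 13, so there are C_13 of them. So A = C_13 = 742900.
Full binary trees with 11 leaves have 11−1 = 10 internal nodes, so there are C_10 of them. So B = C_10 = 16796.
A convex 5-gon is triangulated into 3 triangles, and the number of such triangulations is the Catalan number C_{5−2} = C_3. So D = C_3 = 5.
A − B + D = 742900 − 16796 + 5 = 726109.

726109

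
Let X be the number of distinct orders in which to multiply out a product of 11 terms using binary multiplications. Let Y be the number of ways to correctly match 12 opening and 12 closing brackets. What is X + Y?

224808

Ways to associate a product of 11 factors correspond to binary trees on 11 leaves, so the count is C_10. So X = C_10 = 16796.
With 12 pairs the number of balanced bracket strings is the Catalan number C_12. So Y = C_12 = 208012.
X + Y = 16796 + 208012 = 224808.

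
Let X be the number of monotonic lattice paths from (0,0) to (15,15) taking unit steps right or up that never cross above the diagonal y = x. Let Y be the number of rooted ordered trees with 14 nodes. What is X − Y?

Sub-diagonal monotone paths from (0,0) to (15,15) biject with Dyck paths of semilength 15, giving C_15. So X = C_15 = 9694845.
Rooted ordered (plane) trees on m nodes have m−1 edges and are counted by C_{m−1}; m = 14 gives C_13. So Y = C_13 = 742900.
X − Y = 9694845 − 742900 = 8951945.

8951945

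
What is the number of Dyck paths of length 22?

Dyck paths of semilength n (length 2n) are counted by C_n; here n = 11.
C_11 = C(22,11)/12 = 705432/12 = 58786.

58786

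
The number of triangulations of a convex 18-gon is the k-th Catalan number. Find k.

The number of triangulations of an 18-gon is the Catalan number C_16 (index = sides − 2).

16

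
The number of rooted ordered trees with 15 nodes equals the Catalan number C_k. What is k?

Rooted ordered (plane) trees on m nodes have m−1 edges and are counted by C_{m−1}; m = 15 gives C_14.

14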